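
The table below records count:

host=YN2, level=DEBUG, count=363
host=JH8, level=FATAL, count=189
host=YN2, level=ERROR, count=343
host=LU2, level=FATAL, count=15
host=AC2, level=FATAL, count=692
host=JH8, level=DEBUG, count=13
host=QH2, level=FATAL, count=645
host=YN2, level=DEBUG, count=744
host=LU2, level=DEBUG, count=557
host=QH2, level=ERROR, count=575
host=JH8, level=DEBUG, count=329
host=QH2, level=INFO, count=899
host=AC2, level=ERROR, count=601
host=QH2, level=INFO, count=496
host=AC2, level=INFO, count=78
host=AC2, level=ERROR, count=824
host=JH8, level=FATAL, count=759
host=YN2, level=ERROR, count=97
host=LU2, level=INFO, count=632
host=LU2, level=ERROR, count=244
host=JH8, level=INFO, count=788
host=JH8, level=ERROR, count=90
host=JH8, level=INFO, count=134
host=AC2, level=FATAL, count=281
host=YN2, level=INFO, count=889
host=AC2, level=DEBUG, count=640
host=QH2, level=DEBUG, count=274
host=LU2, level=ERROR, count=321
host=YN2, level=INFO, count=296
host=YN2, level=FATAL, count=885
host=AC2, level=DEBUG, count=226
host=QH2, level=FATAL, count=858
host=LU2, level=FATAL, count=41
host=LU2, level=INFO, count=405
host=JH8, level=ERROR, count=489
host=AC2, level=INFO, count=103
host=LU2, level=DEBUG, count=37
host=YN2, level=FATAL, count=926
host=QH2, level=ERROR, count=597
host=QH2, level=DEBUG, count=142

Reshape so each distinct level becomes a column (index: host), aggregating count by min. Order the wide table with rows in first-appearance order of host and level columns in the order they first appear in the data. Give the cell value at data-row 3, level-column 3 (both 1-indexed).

244

With rows in first-appearance order of host, row 3 is host=LU2. level columns in first-appearance order: DEBUG, FATAL, ERROR, INFO; column 3 is ERROR.
Long rows with host=LU2, level=ERROR: min(244, 321) = 244.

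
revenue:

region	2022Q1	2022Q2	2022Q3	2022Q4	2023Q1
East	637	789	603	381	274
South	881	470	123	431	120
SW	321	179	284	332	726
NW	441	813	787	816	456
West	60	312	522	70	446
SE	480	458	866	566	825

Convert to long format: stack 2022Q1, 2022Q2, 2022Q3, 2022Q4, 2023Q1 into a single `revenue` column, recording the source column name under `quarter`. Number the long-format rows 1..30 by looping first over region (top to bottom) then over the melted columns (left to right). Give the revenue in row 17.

813

30 rows total (6 × 5). Row 17: index ⌊(17-1)/5⌋ = 3 into region → NW; (17-1) mod 5 = 1 into the melted columns → 2022Q2.
So row 17 is (NW, 2022Q2, 813); revenue = 813.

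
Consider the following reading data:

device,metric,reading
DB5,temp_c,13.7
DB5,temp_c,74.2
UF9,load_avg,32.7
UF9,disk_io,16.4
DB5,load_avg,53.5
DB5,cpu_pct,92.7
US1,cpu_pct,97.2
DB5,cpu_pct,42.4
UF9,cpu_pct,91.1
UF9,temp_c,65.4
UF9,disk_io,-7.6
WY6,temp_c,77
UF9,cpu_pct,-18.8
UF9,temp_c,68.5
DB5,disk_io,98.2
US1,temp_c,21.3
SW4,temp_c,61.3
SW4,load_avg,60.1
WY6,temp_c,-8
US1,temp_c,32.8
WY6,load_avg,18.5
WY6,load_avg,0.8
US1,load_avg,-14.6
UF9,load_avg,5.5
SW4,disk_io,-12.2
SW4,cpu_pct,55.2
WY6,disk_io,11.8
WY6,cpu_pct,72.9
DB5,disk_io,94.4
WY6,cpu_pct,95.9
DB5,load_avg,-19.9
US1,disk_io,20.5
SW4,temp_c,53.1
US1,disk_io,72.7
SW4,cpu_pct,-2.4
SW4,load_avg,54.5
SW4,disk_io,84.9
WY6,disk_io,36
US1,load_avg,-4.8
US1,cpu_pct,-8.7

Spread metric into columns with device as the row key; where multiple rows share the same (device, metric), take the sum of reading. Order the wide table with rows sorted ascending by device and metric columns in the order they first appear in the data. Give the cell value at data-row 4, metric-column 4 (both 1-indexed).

88.5

With rows sorted ascending by device, row 4 is device=US1. metric columns in first-appearance order: temp_c, load_avg, disk_io, cpu_pct; column 4 is cpu_pct.
Long rows with device=US1, metric=cpu_pct: 97.2 + -8.7 = 88.5.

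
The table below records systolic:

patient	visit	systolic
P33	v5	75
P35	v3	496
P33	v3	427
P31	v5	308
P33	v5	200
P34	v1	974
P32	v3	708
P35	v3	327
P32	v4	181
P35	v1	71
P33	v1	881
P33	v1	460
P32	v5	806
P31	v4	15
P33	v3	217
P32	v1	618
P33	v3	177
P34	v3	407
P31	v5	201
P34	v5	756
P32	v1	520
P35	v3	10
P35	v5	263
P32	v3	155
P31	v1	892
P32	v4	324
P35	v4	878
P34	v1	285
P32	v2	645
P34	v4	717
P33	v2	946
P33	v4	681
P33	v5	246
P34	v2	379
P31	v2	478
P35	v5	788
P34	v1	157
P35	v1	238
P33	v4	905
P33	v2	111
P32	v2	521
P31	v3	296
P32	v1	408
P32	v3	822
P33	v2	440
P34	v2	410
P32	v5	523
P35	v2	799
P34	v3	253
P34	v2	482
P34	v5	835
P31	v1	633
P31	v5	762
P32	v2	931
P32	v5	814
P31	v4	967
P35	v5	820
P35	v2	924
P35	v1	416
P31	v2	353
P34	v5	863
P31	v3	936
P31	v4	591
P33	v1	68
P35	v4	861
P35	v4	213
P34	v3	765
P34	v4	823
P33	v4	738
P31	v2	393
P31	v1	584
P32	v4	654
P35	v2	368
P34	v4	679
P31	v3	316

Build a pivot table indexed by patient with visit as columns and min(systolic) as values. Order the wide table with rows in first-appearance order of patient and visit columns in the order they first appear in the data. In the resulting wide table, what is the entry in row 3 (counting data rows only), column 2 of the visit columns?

296

With rows in first-appearance order of patient, row 3 is patient=P31. visit columns in first-appearance order: v5, v3, v1, v4, v2; column 2 is v3.
Long rows with patient=P31, visit=v3: min(296, 936, 316) = 296.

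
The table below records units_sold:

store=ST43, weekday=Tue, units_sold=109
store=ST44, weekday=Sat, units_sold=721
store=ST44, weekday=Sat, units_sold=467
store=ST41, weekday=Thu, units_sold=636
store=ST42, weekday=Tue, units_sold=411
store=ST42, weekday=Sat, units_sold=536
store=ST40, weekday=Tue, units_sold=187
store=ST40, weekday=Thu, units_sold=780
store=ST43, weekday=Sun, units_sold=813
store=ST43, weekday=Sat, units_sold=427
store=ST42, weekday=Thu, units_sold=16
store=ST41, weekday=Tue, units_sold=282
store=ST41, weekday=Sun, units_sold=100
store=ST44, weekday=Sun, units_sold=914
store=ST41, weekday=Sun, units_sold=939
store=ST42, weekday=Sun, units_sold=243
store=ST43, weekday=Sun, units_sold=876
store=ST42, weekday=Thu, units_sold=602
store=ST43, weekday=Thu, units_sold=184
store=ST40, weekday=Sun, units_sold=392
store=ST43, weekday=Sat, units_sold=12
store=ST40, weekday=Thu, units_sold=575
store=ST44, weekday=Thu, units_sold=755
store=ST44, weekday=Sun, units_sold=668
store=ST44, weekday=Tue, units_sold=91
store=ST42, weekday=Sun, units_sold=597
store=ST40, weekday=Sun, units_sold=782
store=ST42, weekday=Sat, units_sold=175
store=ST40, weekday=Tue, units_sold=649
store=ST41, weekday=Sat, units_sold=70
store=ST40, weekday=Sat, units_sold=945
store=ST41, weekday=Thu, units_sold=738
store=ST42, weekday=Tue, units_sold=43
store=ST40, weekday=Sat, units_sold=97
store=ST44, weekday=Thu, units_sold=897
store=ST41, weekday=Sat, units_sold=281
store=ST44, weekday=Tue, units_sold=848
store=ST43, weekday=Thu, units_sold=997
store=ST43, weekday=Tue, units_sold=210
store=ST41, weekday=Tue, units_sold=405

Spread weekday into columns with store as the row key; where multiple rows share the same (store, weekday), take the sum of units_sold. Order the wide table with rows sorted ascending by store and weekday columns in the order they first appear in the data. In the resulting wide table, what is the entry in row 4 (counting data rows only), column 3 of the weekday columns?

With rows sorted ascending by store, row 4 is store=ST43. weekday columns in first-appearance order: Tue, Sat, Thu, Sun; column 3 is Thu.
Long rows with store=ST43, weekday=Thu: 184 + 997 = 1181.

1181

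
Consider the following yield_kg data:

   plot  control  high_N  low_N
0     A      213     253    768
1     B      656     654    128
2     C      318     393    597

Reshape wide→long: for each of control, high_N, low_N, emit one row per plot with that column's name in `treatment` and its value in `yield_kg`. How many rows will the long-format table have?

3 plot values × 3 melted columns = 9 rows.

9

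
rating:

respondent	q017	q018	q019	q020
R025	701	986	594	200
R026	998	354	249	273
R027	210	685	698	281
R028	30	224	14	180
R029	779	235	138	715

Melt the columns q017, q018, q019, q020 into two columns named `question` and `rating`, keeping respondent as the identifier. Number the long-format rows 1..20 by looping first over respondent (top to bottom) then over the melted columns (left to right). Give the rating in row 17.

779

20 rows total (5 × 4). Row 17: index ⌊(17-1)/4⌋ = 4 into respondent → R029; (17-1) mod 4 = 0 into the melted columns → q017.
So row 17 is (R029, q017, 779); rating = 779.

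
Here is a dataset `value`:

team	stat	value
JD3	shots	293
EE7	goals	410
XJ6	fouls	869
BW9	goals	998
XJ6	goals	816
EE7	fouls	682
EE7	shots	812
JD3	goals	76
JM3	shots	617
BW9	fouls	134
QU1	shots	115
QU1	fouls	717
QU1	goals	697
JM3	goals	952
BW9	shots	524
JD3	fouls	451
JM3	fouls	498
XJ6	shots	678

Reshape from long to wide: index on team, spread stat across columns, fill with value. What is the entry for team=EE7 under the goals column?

Wide layout: rows indexed by team, columns are the 3 distinct stat values (shots, goals, fouls).
Cell (team=EE7, stat=goals) draws from the long row where team=EE7 and stat=goals, which has value=410.

410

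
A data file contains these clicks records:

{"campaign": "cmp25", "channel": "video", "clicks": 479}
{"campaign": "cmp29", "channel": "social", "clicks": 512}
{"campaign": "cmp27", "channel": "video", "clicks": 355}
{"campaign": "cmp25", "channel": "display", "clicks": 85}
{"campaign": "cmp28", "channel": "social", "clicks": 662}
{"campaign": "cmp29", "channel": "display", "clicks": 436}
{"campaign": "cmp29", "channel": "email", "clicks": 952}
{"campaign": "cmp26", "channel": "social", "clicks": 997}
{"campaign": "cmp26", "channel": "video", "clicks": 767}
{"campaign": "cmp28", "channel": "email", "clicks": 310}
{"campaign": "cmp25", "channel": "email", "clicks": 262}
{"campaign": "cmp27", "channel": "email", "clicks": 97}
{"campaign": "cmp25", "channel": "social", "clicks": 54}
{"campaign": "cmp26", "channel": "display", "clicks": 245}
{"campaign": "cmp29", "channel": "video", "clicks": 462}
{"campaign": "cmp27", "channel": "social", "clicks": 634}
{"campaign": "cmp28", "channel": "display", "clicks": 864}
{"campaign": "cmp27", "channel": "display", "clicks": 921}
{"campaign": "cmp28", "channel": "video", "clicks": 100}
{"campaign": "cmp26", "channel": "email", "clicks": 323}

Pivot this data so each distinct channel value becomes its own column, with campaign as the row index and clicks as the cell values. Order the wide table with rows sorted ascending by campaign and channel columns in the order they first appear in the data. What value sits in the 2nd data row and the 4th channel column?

323

With rows sorted ascending by campaign, row 2 is campaign=cmp26. channel columns in first-appearance order: video, social, display, email; column 4 is email.
Long rows with campaign=cmp26, channel=email: clicks = 323.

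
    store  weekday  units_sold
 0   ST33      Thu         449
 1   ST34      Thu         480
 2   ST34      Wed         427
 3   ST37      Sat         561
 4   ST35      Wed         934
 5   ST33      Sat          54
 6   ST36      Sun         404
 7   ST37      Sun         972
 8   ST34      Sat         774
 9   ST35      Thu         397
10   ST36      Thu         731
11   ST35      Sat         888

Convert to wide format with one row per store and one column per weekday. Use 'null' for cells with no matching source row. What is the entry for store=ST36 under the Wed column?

null

No long-format row has store=ST36 and weekday=Wed, so the cell is null.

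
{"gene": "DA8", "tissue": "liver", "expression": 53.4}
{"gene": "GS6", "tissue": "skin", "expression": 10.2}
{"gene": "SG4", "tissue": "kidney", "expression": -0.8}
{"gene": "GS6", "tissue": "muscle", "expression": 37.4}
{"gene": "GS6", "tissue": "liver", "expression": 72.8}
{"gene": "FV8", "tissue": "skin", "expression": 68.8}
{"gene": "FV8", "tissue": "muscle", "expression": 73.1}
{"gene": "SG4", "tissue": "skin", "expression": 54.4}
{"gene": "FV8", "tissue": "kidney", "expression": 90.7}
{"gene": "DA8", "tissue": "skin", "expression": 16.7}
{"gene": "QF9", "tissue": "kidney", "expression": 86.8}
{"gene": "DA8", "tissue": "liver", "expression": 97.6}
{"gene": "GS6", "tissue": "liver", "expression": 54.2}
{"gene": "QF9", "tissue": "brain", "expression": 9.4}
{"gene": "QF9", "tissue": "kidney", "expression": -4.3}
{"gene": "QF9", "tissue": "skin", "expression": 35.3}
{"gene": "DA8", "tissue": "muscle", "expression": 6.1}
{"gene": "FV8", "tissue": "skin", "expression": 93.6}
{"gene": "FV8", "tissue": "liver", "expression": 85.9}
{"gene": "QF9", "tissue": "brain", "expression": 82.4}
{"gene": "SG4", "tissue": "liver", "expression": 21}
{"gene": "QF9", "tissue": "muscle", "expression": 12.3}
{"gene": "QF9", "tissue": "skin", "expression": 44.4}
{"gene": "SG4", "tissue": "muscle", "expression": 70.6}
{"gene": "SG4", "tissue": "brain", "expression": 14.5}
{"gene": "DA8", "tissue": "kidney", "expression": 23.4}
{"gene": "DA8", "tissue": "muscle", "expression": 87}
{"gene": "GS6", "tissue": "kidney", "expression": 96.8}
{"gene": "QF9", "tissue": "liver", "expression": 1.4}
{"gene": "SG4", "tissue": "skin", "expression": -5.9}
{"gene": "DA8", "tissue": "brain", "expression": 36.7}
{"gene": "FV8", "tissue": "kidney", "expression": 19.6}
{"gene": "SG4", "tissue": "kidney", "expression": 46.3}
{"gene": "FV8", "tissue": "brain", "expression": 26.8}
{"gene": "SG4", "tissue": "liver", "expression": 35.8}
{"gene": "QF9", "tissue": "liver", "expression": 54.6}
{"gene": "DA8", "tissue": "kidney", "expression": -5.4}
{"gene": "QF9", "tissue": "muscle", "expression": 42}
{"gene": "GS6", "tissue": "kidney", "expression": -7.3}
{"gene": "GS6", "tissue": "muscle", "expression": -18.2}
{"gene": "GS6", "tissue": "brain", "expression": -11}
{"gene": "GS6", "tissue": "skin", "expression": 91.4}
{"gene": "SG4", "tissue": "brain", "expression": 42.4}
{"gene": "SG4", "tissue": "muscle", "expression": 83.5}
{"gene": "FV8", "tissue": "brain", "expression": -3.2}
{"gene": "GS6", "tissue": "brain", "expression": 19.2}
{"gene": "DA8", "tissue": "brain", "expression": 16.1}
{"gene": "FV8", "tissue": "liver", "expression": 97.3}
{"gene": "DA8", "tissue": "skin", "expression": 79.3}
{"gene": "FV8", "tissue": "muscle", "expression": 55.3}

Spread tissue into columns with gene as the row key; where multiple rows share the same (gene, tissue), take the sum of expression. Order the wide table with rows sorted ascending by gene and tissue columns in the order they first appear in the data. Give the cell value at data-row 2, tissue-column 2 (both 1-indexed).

With rows sorted ascending by gene, row 2 is gene=FV8. tissue columns in first-appearance order: liver, skin, kidney, muscle, brain; column 2 is skin.
Long rows with gene=FV8, tissue=skin: 68.8 + 93.6 = 162.4.

162.4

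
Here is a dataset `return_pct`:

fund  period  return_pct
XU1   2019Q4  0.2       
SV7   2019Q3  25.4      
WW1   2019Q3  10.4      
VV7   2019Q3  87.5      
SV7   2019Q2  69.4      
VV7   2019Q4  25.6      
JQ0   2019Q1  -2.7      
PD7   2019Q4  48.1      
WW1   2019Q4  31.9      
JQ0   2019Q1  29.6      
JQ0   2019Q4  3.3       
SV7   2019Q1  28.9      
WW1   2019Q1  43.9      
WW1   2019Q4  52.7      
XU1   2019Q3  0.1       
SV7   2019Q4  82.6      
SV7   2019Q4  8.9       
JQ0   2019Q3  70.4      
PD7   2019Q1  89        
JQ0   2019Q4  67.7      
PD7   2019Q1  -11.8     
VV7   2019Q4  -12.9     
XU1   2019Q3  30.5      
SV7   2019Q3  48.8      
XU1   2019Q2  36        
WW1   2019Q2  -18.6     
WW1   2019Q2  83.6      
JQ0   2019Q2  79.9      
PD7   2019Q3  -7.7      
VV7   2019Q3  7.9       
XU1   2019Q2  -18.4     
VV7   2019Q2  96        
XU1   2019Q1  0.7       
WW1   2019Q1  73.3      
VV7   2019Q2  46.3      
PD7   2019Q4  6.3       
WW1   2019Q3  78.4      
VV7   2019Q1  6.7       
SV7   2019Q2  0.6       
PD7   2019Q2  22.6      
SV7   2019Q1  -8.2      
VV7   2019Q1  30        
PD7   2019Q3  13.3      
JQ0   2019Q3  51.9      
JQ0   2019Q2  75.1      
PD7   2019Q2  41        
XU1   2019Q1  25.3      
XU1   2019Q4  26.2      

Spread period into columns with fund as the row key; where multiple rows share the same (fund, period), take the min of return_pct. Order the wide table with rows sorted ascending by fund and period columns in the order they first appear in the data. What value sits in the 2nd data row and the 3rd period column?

With rows sorted ascending by fund, row 2 is fund=PD7. period columns in first-appearance order: 2019Q4, 2019Q3, 2019Q2, 2019Q1; column 3 is 2019Q2.
Long rows with fund=PD7, period=2019Q2: min(22.6, 41) = 22.6.

22.6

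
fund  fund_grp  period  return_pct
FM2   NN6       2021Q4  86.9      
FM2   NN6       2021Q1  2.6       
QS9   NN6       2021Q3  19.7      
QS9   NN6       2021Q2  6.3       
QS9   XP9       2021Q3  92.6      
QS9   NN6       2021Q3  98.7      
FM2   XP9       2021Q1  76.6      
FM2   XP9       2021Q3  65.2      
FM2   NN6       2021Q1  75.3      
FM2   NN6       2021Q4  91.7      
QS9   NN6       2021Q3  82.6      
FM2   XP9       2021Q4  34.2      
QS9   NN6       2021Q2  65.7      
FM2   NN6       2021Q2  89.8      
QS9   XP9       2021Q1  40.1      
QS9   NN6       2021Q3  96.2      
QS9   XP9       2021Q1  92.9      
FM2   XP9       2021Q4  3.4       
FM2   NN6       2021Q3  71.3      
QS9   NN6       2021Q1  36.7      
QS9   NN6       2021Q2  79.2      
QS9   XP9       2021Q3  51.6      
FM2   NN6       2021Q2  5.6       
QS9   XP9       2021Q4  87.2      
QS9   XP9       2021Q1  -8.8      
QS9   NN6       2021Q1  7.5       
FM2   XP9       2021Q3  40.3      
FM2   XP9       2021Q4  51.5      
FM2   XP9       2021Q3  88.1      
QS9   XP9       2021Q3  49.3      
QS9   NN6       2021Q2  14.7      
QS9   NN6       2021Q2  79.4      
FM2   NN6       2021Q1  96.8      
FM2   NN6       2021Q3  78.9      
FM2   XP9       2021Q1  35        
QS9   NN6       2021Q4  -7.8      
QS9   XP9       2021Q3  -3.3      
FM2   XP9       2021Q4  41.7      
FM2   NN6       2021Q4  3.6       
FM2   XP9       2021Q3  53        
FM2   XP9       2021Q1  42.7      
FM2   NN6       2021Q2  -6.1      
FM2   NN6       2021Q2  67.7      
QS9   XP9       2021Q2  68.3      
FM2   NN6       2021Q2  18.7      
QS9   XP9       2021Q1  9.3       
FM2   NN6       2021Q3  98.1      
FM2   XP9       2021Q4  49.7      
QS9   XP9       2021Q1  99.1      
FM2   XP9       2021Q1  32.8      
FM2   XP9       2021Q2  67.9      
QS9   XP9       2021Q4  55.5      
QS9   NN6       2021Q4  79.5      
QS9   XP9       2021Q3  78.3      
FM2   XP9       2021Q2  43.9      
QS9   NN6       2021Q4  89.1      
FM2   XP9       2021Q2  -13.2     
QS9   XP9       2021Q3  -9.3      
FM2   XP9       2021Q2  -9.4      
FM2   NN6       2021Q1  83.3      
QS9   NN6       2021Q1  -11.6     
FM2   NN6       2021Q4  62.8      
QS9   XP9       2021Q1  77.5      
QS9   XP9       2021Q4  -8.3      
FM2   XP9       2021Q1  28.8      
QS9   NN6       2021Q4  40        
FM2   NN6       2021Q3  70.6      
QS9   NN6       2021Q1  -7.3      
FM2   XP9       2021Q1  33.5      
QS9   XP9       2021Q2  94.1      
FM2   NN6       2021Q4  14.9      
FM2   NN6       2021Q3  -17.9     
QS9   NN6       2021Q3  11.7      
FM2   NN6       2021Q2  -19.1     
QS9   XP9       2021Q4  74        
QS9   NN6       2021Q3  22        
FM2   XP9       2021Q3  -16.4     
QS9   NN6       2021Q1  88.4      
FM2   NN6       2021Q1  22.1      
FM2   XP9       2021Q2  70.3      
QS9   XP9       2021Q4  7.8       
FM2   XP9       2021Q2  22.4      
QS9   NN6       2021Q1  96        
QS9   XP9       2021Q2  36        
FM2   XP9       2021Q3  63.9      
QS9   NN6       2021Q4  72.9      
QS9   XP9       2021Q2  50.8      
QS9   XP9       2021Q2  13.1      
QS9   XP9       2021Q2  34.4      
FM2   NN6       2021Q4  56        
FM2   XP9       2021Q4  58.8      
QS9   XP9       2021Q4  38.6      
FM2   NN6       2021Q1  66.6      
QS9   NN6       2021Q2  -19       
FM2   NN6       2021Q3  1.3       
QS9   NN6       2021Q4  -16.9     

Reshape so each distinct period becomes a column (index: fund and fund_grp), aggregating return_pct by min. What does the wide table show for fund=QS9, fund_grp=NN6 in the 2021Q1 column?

-11.6

Rows with fund=QS9, fund_grp=NN6 and period=2021Q1: return_pct values are 36.7, 7.5, -11.6, -7.3, 88.4, 96.
min(36.7, 7.5, -11.6, -7.3, 88.4, 96) = -11.6.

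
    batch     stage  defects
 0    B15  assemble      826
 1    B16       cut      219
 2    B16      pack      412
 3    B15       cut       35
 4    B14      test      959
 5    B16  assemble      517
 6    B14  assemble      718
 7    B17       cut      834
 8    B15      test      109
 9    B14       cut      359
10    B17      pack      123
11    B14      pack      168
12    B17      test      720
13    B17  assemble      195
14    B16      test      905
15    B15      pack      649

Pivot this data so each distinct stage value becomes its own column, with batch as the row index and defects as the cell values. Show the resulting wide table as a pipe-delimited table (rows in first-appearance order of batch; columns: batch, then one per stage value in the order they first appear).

| batch | assemble | cut | pack | test |
| B15 | 826 | 35 | 649 | 109 |
| B16 | 517 | 219 | 412 | 905 |
| B14 | 718 | 359 | 168 | 959 |
| B17 | 195 | 834 | 123 | 720 |

Columns: batch plus the 4 distinct stage values (assemble, cut, pack, test).
For example, row B15 column assemble takes defects=826 from the long row (B15, assemble).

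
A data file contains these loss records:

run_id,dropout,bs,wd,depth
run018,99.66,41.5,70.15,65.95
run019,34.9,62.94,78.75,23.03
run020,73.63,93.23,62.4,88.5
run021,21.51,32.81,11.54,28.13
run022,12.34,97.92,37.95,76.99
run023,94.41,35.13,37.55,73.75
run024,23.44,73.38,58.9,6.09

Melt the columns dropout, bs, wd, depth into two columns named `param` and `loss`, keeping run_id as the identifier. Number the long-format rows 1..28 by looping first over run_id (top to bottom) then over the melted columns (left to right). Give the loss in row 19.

37.95

28 rows total (7 × 4). Row 19: index ⌊(19-1)/4⌋ = 4 into run_id → run022; (19-1) mod 4 = 2 into the melted columns → wd.
So row 19 is (run022, wd, 37.95); loss = 37.95.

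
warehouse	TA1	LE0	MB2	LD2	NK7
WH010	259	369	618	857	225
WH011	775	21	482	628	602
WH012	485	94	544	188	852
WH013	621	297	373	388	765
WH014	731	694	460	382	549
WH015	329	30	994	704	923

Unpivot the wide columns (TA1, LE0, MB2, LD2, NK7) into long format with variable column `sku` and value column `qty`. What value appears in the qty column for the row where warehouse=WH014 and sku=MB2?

Unpivoting turns each (warehouse, wide-column) pair into one long row.
The wide cell at row WH014, column MB2 holds 460, so the long row (WH014, MB2) has qty=460.

460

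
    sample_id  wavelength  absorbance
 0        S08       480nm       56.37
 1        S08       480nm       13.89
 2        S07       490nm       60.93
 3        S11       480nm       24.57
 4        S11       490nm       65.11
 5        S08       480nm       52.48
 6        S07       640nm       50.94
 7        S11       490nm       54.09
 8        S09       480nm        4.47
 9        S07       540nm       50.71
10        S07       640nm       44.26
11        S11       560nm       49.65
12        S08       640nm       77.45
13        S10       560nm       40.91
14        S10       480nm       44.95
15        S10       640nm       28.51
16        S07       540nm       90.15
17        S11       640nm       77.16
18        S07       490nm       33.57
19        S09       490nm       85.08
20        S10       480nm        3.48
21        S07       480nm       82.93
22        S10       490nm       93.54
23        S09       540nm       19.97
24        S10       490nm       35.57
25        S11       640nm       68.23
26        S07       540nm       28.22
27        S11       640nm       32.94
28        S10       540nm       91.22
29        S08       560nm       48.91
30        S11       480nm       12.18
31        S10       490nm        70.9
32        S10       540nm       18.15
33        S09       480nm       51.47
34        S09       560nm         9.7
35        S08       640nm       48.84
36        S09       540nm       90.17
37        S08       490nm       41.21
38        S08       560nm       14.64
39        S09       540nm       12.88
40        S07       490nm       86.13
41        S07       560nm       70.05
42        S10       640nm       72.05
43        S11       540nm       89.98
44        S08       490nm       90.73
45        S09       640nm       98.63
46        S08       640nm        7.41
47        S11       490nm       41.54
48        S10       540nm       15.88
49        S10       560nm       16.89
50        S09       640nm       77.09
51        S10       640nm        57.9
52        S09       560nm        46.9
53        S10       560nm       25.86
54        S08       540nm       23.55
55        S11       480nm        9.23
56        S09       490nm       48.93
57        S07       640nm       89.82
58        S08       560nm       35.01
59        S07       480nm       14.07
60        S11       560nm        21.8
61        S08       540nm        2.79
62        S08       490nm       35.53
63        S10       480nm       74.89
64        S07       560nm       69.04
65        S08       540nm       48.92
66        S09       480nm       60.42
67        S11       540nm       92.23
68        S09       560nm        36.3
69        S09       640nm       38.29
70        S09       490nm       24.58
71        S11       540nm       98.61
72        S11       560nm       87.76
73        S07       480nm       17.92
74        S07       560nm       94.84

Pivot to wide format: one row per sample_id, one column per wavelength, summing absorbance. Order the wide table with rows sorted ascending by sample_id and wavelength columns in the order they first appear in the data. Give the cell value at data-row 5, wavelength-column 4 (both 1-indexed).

With rows sorted ascending by sample_id, row 5 is sample_id=S11. wavelength columns in first-appearance order: 480nm, 490nm, 640nm, 540nm, 560nm; column 4 is 540nm.
Long rows with sample_id=S11, wavelength=540nm: 89.98 + 92.23 + 98.61 = 280.82.

280.82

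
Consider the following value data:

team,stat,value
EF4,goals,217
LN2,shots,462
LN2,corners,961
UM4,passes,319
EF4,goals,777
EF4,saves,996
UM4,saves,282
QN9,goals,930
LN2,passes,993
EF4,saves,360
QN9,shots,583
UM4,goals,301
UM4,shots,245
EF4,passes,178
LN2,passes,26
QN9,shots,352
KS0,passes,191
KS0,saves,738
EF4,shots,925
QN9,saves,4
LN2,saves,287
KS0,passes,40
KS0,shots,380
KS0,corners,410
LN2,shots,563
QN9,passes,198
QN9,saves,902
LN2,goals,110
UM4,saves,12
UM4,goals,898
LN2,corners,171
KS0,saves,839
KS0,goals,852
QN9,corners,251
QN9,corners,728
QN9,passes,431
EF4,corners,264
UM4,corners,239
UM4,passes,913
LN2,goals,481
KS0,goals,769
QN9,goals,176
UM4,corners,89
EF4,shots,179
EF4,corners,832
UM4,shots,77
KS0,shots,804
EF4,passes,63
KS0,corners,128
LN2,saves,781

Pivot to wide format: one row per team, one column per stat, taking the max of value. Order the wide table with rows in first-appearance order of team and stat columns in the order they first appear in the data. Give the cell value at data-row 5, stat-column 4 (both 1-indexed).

With rows in first-appearance order of team, row 5 is team=KS0. stat columns in first-appearance order: goals, shots, corners, passes, saves; column 4 is passes.
Long rows with team=KS0, stat=passes: max(191, 40) = 191.

191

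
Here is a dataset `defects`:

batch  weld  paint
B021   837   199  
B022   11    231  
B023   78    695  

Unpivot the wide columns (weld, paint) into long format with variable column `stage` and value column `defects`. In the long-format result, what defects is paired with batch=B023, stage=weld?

78

Unpivoting turns each (batch, wide-column) pair into one long row.
The wide cell at row B023, column weld holds 78, so the long row (B023, weld) has defects=78.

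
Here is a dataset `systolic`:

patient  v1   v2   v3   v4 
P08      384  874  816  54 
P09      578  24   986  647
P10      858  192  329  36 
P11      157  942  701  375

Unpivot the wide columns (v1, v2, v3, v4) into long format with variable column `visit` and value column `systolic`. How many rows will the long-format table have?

4 patient values × 4 melted columns = 16 rows.

16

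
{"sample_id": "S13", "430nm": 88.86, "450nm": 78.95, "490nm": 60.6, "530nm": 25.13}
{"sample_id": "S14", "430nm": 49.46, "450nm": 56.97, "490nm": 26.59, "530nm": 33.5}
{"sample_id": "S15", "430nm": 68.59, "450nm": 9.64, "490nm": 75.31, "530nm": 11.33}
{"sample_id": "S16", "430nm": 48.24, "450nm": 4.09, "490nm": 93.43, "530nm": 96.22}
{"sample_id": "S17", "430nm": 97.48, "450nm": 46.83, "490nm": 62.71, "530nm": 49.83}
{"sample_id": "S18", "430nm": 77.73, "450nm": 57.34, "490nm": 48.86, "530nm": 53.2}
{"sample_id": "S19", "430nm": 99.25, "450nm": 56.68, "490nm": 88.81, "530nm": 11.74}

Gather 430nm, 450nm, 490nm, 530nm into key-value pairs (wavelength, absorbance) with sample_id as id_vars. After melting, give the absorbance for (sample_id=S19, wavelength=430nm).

Unpivoting turns each (sample_id, wide-column) pair into one long row.
The wide cell at row S19, column 430nm holds 99.25, so the long row (S19, 430nm) has absorbance=99.25.

99.25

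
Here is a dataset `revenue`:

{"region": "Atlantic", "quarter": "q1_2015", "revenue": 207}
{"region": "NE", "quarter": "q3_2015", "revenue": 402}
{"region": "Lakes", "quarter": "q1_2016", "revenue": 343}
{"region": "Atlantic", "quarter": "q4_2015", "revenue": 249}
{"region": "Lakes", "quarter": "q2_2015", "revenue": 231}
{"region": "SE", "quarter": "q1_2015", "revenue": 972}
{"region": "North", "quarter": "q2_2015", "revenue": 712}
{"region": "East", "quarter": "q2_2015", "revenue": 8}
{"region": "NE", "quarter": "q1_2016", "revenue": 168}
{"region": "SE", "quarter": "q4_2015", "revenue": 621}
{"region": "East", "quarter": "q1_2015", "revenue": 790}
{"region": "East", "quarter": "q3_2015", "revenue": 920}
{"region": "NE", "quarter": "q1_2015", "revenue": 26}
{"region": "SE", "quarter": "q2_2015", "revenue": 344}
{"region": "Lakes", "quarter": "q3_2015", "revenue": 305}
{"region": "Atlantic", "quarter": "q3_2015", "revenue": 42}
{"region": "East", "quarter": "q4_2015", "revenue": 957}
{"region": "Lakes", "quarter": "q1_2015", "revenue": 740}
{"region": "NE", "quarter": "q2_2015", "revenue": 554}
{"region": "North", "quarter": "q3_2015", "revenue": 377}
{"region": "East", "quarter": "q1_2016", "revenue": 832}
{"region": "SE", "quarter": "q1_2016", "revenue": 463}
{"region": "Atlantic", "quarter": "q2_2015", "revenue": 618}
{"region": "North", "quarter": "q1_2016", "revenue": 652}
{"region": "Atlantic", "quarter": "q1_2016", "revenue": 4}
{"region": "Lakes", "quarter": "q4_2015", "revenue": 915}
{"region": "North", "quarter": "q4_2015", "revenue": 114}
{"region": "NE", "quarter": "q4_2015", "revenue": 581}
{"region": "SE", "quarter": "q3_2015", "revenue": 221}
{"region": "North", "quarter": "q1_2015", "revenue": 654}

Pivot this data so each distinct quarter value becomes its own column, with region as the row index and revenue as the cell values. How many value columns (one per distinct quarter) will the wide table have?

5 distinct quarter values: q1_2015, q2_2015, q3_2015, q4_2015, q1_2016.

5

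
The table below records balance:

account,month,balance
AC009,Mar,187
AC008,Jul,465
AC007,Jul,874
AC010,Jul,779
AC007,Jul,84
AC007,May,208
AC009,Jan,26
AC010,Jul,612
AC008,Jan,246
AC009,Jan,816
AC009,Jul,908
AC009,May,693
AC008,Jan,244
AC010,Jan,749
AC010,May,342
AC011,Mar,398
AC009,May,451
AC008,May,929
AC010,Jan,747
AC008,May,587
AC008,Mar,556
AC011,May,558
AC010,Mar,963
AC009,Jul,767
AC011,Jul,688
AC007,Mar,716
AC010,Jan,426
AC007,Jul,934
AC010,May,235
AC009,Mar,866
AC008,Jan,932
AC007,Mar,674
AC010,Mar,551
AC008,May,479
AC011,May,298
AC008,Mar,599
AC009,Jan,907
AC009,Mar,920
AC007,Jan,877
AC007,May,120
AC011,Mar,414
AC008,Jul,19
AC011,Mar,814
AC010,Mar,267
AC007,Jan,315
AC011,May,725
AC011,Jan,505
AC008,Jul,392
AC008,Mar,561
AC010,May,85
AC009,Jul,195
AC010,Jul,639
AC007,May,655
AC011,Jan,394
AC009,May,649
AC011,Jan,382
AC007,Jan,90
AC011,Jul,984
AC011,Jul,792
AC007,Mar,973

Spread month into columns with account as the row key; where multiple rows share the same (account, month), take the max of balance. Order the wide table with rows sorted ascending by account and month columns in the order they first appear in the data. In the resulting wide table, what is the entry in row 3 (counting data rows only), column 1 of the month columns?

920

With rows sorted ascending by account, row 3 is account=AC009. month columns in first-appearance order: Mar, Jul, May, Jan; column 1 is Mar.
Long rows with account=AC009, month=Mar: max(187, 866, 920) = 920.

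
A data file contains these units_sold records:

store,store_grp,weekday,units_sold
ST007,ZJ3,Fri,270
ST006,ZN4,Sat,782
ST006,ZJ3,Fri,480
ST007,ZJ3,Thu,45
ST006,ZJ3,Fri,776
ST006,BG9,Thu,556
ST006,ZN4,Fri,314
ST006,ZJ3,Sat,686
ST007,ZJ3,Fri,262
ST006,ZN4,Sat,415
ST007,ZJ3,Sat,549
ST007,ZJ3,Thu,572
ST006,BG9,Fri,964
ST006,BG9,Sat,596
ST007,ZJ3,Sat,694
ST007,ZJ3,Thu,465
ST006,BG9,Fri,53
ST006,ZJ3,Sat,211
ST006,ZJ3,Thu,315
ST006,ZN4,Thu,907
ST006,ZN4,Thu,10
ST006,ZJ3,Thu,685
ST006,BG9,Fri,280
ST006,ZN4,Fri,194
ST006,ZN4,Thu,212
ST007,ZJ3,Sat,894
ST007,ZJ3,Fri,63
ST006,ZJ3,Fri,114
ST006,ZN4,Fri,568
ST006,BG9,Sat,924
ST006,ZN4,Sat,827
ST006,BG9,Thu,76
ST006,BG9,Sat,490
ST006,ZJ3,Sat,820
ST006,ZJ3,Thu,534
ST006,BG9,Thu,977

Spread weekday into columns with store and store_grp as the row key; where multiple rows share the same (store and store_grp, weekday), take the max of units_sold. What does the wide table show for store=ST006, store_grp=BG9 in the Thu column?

977

Rows with store=ST006, store_grp=BG9 and weekday=Thu: units_sold values are 556, 76, 977.
max(556, 76, 977) = 977.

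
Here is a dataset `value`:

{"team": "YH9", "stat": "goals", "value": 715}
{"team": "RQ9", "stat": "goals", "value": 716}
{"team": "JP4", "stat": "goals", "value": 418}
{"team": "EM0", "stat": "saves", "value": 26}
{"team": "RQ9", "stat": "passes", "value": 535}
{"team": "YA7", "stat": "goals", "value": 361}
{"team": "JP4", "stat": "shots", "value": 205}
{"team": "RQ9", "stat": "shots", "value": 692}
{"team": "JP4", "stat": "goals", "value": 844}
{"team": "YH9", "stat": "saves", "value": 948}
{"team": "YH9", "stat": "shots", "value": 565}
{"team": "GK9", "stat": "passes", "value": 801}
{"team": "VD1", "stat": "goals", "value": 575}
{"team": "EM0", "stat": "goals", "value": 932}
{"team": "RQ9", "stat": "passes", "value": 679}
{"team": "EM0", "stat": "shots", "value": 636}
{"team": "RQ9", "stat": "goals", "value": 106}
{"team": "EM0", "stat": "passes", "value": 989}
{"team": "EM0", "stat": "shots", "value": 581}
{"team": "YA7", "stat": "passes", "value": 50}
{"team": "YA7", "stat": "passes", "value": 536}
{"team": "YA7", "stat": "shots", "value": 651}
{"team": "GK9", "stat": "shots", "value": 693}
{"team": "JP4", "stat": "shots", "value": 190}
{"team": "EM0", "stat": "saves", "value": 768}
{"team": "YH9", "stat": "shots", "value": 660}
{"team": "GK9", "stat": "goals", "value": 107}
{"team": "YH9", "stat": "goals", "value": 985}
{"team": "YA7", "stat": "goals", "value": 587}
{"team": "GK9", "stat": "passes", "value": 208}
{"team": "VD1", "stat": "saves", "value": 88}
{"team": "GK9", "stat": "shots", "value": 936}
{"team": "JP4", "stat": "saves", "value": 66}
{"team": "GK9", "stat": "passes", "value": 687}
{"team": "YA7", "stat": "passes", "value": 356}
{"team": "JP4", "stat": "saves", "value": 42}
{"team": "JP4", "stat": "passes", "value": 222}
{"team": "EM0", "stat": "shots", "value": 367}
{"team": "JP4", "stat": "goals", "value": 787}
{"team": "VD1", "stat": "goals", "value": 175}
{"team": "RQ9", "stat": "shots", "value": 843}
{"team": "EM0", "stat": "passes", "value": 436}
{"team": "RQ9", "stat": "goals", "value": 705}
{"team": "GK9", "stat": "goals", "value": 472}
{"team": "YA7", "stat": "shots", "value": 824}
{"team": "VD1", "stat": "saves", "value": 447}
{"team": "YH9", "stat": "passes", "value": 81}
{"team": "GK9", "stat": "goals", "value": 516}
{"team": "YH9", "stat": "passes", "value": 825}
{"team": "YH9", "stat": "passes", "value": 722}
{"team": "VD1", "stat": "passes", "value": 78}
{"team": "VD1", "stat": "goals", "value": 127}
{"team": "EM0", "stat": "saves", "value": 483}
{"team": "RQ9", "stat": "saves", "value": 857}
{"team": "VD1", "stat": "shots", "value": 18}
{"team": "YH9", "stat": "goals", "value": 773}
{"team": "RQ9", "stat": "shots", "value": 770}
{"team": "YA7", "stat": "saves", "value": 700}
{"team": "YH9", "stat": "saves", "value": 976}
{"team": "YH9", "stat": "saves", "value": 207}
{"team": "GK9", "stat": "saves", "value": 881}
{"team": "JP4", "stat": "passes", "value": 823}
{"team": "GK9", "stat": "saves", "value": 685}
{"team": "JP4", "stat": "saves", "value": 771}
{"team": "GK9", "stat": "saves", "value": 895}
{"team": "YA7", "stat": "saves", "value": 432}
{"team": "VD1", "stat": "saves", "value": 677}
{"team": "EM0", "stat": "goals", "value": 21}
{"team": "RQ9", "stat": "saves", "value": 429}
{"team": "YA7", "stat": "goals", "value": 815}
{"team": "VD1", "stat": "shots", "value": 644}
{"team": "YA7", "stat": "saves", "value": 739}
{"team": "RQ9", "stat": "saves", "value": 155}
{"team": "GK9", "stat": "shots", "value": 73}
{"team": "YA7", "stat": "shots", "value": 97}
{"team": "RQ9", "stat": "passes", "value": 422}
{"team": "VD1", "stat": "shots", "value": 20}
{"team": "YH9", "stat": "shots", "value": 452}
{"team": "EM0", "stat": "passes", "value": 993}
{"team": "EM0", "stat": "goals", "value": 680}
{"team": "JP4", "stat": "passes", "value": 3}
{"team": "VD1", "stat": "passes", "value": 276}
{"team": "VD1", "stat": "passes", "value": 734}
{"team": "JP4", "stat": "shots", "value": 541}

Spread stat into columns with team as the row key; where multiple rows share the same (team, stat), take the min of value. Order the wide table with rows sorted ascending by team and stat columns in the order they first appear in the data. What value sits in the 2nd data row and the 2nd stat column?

With rows sorted ascending by team, row 2 is team=GK9. stat columns in first-appearance order: goals, saves, passes, shots; column 2 is saves.
Long rows with team=GK9, stat=saves: min(881, 685, 895) = 685.

685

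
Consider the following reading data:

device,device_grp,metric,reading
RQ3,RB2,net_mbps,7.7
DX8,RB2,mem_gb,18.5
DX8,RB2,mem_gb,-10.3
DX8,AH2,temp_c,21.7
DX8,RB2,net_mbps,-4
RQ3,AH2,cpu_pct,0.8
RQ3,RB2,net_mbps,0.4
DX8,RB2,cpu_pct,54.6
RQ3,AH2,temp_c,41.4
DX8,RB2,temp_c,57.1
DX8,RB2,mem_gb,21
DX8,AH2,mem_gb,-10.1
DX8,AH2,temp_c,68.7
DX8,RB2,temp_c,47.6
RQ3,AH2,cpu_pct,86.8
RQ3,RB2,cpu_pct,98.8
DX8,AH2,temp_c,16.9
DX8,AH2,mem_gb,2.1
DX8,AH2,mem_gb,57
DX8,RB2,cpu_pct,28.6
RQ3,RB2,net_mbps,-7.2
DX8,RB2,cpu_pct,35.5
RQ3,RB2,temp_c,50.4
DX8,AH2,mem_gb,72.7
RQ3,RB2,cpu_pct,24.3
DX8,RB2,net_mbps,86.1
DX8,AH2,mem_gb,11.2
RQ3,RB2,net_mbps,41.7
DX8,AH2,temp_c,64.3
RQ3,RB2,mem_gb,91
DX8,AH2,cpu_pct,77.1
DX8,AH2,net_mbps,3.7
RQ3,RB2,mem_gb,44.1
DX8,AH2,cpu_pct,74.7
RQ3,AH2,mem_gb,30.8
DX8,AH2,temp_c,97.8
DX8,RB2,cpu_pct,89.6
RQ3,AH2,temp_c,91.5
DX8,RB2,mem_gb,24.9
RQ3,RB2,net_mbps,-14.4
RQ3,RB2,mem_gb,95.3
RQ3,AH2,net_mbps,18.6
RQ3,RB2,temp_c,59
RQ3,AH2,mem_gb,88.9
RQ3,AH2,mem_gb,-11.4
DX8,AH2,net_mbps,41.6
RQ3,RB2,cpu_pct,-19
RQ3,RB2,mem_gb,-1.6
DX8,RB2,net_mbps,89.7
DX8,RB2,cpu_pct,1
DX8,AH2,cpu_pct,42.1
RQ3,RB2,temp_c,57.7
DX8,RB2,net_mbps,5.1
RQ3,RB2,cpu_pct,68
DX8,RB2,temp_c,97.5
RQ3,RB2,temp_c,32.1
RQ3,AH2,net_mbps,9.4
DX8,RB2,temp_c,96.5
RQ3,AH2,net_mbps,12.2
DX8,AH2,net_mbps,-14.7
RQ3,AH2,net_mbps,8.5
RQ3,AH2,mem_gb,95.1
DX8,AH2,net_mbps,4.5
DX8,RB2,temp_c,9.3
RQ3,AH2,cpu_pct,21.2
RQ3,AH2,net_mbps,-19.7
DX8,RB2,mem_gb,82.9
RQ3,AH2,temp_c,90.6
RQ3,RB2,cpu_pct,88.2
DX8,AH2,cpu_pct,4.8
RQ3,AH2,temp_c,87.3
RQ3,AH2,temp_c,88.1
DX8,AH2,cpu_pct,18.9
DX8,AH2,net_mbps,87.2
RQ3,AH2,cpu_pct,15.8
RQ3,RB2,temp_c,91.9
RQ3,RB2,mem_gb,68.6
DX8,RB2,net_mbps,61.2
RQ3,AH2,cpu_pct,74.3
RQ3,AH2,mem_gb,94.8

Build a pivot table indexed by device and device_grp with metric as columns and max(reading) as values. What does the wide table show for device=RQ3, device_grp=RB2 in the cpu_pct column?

98.8

Rows with device=RQ3, device_grp=RB2 and metric=cpu_pct: reading values are 98.8, 24.3, -19, 68, 88.2.
max(98.8, 24.3, -19, 68, 88.2) = 98.8.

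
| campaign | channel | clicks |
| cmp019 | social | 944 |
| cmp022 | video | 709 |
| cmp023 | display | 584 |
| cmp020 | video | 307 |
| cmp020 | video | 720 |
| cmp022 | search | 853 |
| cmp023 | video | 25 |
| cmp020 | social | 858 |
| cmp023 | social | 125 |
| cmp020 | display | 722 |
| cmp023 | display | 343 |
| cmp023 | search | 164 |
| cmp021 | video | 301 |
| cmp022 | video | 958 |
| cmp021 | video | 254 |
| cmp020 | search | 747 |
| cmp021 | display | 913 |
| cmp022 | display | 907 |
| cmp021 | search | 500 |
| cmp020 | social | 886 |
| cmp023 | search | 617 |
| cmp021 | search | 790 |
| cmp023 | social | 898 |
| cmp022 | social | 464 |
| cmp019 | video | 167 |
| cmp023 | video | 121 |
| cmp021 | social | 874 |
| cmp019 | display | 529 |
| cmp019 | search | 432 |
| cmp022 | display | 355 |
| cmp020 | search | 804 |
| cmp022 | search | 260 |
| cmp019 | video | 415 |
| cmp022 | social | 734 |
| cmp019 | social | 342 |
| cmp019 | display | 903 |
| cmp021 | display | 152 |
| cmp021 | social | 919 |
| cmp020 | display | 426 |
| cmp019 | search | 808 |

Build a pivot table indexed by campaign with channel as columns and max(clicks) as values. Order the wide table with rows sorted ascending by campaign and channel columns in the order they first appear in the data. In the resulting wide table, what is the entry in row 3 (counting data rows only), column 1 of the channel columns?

919

With rows sorted ascending by campaign, row 3 is campaign=cmp021. channel columns in first-appearance order: social, video, display, search; column 1 is social.
Long rows with campaign=cmp021, channel=social: max(874, 919) = 919.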